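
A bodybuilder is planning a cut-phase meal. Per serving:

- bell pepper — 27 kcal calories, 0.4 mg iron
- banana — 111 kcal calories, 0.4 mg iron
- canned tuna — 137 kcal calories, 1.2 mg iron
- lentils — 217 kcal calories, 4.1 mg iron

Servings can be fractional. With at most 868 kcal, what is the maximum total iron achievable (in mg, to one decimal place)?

Iron per kcal: lentils 0.01889, bell pepper 0.01481, canned tuna 0.008759, banana 0.003604.
With no serving limits, spend the whole calories allowance on lentils: 868 kcal / 217 kcal × 4.1 mg = 16.4 mg.

16.4 mg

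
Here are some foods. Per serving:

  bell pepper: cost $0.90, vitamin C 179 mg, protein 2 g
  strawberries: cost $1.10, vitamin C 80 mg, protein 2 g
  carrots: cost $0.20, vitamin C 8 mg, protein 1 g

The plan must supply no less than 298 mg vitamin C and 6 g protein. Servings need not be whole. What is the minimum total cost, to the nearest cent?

The cheapest plan sits at a corner of the feasible region — with two constraints it uses at most two foods.
bell pepper only: max(298/179, 6/2) = 3 servings → $2.70.
strawberries only: max(298/80, 6/2) = 3.725 servings → $4.10.
carrots only: max(298/8, 6/1) = 37.25 servings → $7.45.
bell pepper + strawberries with both tight: 0.5859 servings and 2.414 servings → $3.18.
bell pepper + carrots with both tight: 1.534 servings and 2.933 servings → $1.97.
strawberries + carrots with both targets exact would need a negative amount; discard.
Cheapest feasible corner: $1.97.

$1.97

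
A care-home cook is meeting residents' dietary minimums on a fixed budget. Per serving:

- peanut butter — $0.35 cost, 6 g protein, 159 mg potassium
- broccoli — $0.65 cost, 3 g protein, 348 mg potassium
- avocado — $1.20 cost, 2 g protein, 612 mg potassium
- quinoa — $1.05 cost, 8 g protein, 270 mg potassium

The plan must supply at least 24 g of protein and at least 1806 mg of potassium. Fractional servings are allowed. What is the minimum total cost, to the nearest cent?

$3.47

peanut butter only: max(24/6, 1806/159) = 11.36 servings → $3.98.
broccoli only: max(24/3, 1806/348) = 8 servings → $5.20.
avocado only: max(24/2, 1806/612) = 12 servings → $14.40.
quinoa only: max(24/8, 1806/270) = 6.689 servings → $7.02.
peanut butter + broccoli with both tight: 1.821 servings and 4.358 servings → $3.47.
peanut butter + avocado with both tight: 3.302 servings and 2.093 servings → $3.67.
peanut butter + quinoa: intersection lies outside the first quadrant.
broccoli + avocado with both targets exact would need a negative amount; discard.
broccoli + quinoa with both tight: 4.036 servings and 1.486 servings → $4.18.
avocado + quinoa with both tight: 1.829 servings and 2.543 servings → $4.86.
Cheapest feasible corner: $3.47.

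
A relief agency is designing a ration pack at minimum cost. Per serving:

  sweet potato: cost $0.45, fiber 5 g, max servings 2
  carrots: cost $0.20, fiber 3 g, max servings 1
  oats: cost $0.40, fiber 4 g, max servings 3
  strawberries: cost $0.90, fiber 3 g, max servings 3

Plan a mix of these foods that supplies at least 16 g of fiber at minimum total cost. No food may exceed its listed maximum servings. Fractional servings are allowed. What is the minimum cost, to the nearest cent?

Cost per g of fiber: carrots $0.0667, sweet potato $0.0900, oats $0.1000, strawberries $0.3000.
Take 1 serving of carrots: +3.0 g fiber for $0.20 (total $0.20, still need 13.0 g).
Take 2 servings of sweet potato: +10.0 g fiber for $0.90 (total $1.10, still need 3.0 g).
Take 0.75 servings of oats: +3.0 g fiber for $0.30 (total $1.40, still need 0.0 g).
Filling from the cheapest source first is optimal under one linear minimum: $1.40.

$1.40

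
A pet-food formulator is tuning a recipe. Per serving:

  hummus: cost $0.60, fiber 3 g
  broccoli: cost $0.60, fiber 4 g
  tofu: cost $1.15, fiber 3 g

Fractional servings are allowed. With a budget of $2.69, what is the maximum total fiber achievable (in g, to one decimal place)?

17.9 g

Fiber per dollar: broccoli 6.667, hummus 5, tofu 2.609.
With no serving limits, spend the whole cost allowance on broccoli: $2.69 / $0.60 × 4 g = 17.9 g.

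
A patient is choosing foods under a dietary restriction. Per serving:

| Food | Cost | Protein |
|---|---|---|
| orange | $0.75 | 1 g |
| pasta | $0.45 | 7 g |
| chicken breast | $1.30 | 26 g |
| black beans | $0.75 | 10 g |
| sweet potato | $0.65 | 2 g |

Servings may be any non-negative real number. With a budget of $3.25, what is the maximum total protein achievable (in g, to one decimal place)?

Protein per dollar: chicken breast 20, pasta 15.56, black beans 13.33, sweet potato 3.077, orange 1.333.
With no serving limits, spend the whole cost allowance on chicken breast: $3.25 / $1.30 × 26 g = 65.0 g.

65.0 g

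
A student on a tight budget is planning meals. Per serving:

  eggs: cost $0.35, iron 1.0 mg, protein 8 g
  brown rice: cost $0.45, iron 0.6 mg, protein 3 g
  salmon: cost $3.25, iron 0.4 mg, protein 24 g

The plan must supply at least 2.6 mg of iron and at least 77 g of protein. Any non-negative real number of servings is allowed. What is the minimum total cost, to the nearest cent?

$3.37

This is a tiny linear program; its minimum lies at a vertex of the feasible set. List the vertices and price them.
eggs only: max(2.6/1.0, 77/8) = 9.625 servings → $3.37.
brown rice only: max(2.6/0.6, 77/3) = 25.67 servings → $11.55.
salmon only: max(2.6/0.4, 77/24) = 6.5 servings → $21.12.
eggs + brown rice: intersection lies outside the first quadrant.
eggs + salmon with both tight: 1.519 servings and 2.702 servings → $9.31.
brown rice + salmon with both tight: 2.394 servings and 2.909 servings → $10.53.
The minimum over all feasible corners is $3.37.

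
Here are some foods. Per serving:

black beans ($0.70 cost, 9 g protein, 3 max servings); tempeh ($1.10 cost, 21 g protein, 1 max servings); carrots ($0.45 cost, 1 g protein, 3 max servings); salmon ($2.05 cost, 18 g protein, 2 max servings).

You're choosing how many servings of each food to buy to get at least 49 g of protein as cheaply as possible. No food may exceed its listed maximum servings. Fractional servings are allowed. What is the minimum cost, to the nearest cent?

Cost per g of protein: tempeh $0.0524, black beans $0.0778, salmon $0.1139, carrots $0.4500.
Take 1 serving of tempeh: +21.0 g protein for $1.10 (total $1.10, still need 28.0 g).
Take 3 servings of black beans: +27.0 g protein for $2.10 (total $3.20, still need 1.0 g).
Take 0.05556 servings of salmon: +1.0 g protein for $0.11 (total $3.31, still need 0.0 g).
Greedy by cheapest-per-g is optimal for a single linear constraint, so the minimum cost is $3.31.

$3.31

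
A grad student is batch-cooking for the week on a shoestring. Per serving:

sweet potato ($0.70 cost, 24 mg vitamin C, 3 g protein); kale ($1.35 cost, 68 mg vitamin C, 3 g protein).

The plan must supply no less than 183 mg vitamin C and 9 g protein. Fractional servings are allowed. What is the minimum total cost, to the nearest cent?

sweet potato only: max(183/24, 9/3) = 7.625 servings → $5.34.
kale only: max(183/68, 9/3) = 3 servings → $4.05.
sweet potato + kale with both tight: 0.4773 servings and 2.523 servings → $3.74.
So the least-cost plan costs $3.74.

$3.74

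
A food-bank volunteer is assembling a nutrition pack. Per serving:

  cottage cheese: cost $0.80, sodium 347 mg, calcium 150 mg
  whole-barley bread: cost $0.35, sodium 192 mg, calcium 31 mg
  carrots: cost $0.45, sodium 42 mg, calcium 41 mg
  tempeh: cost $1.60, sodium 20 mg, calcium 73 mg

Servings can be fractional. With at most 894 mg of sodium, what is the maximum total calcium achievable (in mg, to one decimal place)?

3263.1 mg

Calcium per mg sodium: tempeh 3.65, carrots 0.9762, cottage cheese 0.4323, whole-barley bread 0.1615.
With no serving limits, spend the whole sodium allowance on tempeh: 894 mg / 20 mg × 73 mg = 3263.1 mg.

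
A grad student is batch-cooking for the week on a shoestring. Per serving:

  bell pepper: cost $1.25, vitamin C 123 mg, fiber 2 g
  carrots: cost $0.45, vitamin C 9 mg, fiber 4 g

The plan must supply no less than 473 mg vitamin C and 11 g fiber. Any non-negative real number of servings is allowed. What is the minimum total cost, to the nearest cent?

$5.11

A basic optimal solution has at most two foods positive. Try each food alone and each pair with both targets met exactly.
bell pepper only: max(473/123, 11/2) = 5.5 servings → $6.88.
carrots only: max(473/9, 11/4) = 52.56 servings → $23.65.
bell pepper + carrots with both tight: 3.783 servings and 0.8586 servings → $5.11.
Cheapest feasible corner: $5.11.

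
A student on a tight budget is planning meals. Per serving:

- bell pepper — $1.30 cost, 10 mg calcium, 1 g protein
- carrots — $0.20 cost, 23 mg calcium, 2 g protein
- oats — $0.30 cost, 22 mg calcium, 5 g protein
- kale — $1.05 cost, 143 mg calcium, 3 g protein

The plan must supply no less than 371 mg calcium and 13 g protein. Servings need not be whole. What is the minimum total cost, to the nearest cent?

With two linear requirements the optimum uses one or two foods; enumerate the corners.
bell pepper only: max(371/10, 13/1) = 37.1 servings → $48.23.
carrots only: max(371/23, 13/2) = 16.13 servings → $3.23.
oats only: max(371/22, 13/5) = 16.86 servings → $5.06.
kale only: max(371/143, 13/3) = 4.333 servings → $4.55.
bell pepper + carrots with both targets exact would need a negative amount; discard.
bell pepper + oats with both targets exact would need a negative amount; discard.
bell pepper + kale with both tight: 6.602 servings and 2.133 servings → $10.82.
carrots + oats: the both-tight solution has a negative serving — not a feasible corner.
carrots + kale with both tight: 3.438 servings and 2.041 servings → $2.83.
oats + kale with both tight: 1.149 servings and 2.418 servings → $2.88.
So the least-cost plan costs $2.83.

$2.83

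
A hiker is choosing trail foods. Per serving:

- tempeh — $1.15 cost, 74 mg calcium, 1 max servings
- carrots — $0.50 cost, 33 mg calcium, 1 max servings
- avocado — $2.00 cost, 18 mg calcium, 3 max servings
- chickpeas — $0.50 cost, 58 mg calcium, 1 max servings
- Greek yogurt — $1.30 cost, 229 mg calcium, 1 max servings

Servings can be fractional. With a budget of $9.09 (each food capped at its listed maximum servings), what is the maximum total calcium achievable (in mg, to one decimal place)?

Calcium per dollar: Greek yogurt 176.2, chickpeas 116, carrots 66, tempeh 64.35, avocado 9.
Take 1 serving of Greek yogurt: spends $1.30, +229.0 mg calcium (running total 229.0 mg).
Take 1 serving of chickpeas: spends $0.50, +58.0 mg calcium (running total 287.0 mg).
Take 1 serving of carrots: spends $0.50, +33.0 mg calcium (running total 320.0 mg).
Take 1 serving of tempeh: spends $1.15, +74.0 mg calcium (running total 394.0 mg).
Take 2.82 servings of avocado: spends $5.64, +50.8 mg calcium (running total 444.8 mg).
Greedy by best ratio exhausts the cost allowance optimally: 444.8 mg.

444.8 mg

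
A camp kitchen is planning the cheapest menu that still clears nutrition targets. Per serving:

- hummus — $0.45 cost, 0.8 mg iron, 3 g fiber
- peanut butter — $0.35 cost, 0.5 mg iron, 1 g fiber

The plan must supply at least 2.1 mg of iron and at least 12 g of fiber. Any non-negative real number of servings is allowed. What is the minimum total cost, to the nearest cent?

$1.80

hummus only: max(2.1/0.8, 12/3) = 4 servings → $1.80.
peanut butter only: max(2.1/0.5, 12/1) = 12 servings → $4.20.
hummus + peanut butter with both targets exact would need a negative amount; discard.
Cheapest feasible corner: $1.80.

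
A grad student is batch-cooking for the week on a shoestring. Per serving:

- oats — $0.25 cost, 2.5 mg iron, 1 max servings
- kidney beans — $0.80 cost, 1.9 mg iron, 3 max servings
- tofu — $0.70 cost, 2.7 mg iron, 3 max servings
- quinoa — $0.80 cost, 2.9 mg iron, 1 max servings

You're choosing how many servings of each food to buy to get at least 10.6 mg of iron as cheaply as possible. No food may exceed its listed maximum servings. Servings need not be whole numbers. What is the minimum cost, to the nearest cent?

Cost per mg of iron: oats $0.1000, tofu $0.2593, quinoa $0.2759, kidney beans $0.4211.
Take 1 serving of oats: +2.5 mg iron for $0.25 (total $0.25, still need 8.1 mg).
Take 3 servings of tofu: +8.1 mg iron for $2.10 (total $2.35, still need 0.0 mg).
Filling from the cheapest source first is optimal under one linear minimum: $2.35.

$2.35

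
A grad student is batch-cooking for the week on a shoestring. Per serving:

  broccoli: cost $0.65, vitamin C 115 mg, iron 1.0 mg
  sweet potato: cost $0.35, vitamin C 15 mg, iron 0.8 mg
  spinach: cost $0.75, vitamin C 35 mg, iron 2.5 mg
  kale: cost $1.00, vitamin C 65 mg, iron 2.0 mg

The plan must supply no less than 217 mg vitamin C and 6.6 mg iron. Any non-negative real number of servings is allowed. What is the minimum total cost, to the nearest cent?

$2.41

For a min-cost LP with two ≥-constraints, a basic feasible solution has at most two positive variables.
broccoli only: max(217/115, 6.6/1.0) = 6.6 servings → $4.29.
sweet potato only: max(217/15, 6.6/0.8) = 14.47 servings → $5.06.
spinach only: max(217/35, 6.6/2.5) = 6.2 servings → $4.65.
kale only: max(217/65, 6.6/2.0) = 3.338 servings → $3.34.
broccoli + sweet potato with both tight: 0.9688 servings and 7.039 servings → $3.09.
broccoli + spinach with both tight: 1.234 servings and 2.147 servings → $2.41.
broccoli + kale with both tight: 0.0303 servings and 3.285 servings → $3.30.
sweet potato + spinach: the both-tight solution has a negative serving — not a feasible corner.
sweet potato + kale: intersection lies outside the first quadrant.
spinach + kale: intersection lies outside the first quadrant.
Cheapest feasible corner: $2.41.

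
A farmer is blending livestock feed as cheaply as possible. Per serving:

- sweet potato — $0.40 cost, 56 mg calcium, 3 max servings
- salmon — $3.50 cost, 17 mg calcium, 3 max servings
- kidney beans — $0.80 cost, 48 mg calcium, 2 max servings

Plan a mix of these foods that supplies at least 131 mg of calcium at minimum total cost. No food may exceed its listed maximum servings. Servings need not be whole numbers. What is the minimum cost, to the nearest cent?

Cost per mg of calcium: sweet potato $0.0071, kidney beans $0.0167, salmon $0.2059.
Take 2.339 servings of sweet potato: +131.0 mg calcium for $0.94 (total $0.94, still need 0.0 mg).
Filling from the cheapest source first is optimal under one linear minimum: $0.94.

$0.94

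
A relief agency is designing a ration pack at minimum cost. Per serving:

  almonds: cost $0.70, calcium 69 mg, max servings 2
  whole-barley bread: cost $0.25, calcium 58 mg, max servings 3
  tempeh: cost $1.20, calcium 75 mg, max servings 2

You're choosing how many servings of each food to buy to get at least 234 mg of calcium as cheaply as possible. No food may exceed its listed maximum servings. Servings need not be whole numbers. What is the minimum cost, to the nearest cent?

Cost per mg of calcium: whole-barley bread $0.0043, almonds $0.0101, tempeh $0.0160.
Take 3 servings of whole-barley bread: +174.0 mg calcium for $0.75 (total $0.75, still need 60.0 mg).
Take 0.8696 servings of almonds: +60.0 mg calcium for $0.61 (total $1.36, still need 0.0 mg).
Greedy by cheapest-per-mg is optimal for a single linear constraint, so the minimum cost is $1.36.

$1.36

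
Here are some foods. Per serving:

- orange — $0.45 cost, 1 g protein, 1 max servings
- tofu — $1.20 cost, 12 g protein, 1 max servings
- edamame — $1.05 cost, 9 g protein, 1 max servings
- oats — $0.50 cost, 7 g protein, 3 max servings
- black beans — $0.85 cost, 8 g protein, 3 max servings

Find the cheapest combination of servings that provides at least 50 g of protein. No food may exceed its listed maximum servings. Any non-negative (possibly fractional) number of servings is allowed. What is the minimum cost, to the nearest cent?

$4.51

Cost per g of protein: oats $0.0714, tofu $0.1000, black beans $0.1062, edamame $0.1167, orange $0.4500.
Take 3 servings of oats: +21.0 g protein for $1.50 (total $1.50, still need 29.0 g).
Take 1 serving of tofu: +12.0 g protein for $1.20 (total $2.70, still need 17.0 g).
Take 2.125 servings of black beans: +17.0 g protein for $1.81 (total $4.51, still need 0.0 g).
Filling from the cheapest source first is optimal under one linear minimum: $4.51.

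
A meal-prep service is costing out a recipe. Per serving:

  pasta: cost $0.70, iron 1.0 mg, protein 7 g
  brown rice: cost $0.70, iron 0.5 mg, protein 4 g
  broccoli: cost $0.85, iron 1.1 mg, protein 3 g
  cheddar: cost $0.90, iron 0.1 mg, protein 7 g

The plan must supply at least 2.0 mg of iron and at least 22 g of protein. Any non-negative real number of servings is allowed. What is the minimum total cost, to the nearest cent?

Check every corner: each single food scaled to meet both minima, and each pair solved so both constraints bind.
pasta only: max(2.0/1.0, 22/7) = 3.143 servings → $2.20.
brown rice only: max(2.0/0.5, 22/4) = 5.5 servings → $3.85.
broccoli only: max(2.0/1.1, 22/3) = 7.333 servings → $6.23.
cheddar only: max(2.0/0.1, 22/7) = 20 servings → $18.00.
pasta + brown rice with both targets exact would need a negative amount; discard.
pasta + broccoli with both targets exact would need a negative amount; discard.
pasta + cheddar with both tight: 1.873 servings and 1.27 servings → $2.45.
brown rice + broccoli: the both-tight solution has a negative serving — not a feasible corner.
brown rice + cheddar with both tight: 3.806 servings and 0.9677 servings → $3.54.
broccoli + cheddar with both tight: 1.595 servings and 2.459 servings → $3.57.
The minimum over all feasible corners is $2.20.

$2.20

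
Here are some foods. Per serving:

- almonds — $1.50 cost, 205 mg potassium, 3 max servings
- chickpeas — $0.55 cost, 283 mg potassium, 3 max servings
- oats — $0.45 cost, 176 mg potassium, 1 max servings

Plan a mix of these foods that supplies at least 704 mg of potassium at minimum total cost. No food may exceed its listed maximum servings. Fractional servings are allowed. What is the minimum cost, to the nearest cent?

Cost per mg of potassium: chickpeas $0.0019, oats $0.0026, almonds $0.0073.
Take 2.488 servings of chickpeas: +704.0 mg potassium for $1.37 (total $1.37, still need 0.0 mg).
Greedy by cheapest-per-mg is optimal for a single linear constraint, so the minimum cost is $1.37.

$1.37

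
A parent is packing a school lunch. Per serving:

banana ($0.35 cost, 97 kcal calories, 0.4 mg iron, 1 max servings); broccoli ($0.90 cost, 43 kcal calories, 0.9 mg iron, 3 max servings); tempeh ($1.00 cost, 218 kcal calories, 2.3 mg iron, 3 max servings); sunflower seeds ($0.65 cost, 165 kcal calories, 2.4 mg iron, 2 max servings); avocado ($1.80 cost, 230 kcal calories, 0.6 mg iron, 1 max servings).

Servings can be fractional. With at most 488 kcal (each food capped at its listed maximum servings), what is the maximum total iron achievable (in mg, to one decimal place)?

7.8 mg

Iron per kcal: broccoli 0.02093, sunflower seeds 0.01455, tempeh 0.01055, banana 0.004124, avocado 0.002609.
Take 3 servings of broccoli: uses 129 kcal, +2.7 mg iron (running total 2.7 mg).
Take 2 servings of sunflower seeds: uses 330 kcal, +4.8 mg iron (running total 7.5 mg).
Take 0.133 servings of tempeh: uses 29 kcal, +0.3 mg iron (running total 7.8 mg).
Filling greedily by iron-per-kcal is optimal for one linear limit, giving 7.8 mg.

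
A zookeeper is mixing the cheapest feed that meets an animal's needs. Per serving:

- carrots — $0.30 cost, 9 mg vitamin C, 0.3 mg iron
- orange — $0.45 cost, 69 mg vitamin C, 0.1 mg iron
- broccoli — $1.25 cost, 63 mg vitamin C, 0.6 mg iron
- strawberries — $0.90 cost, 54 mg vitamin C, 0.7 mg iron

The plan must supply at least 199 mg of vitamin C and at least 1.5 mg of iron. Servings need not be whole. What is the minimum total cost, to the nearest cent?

carrots only: max(199/9, 1.5/0.3) = 22.11 servings → $6.63.
orange only: max(199/69, 1.5/0.1) = 15 servings → $6.75.
broccoli only: max(199/63, 1.5/0.6) = 3.159 servings → $3.95.
strawberries only: max(199/54, 1.5/0.7) = 3.685 servings → $3.32.
carrots + orange with both tight: 4.222 servings and 2.333 servings → $2.32.
carrots + broccoli: the both-tight solution has a negative serving — not a feasible corner.
carrots + strawberries with both targets exact would need a negative amount; discard.
orange + broccoli with both tight: 0.7094 servings and 2.382 servings → $3.30.
orange + strawberries with both tight: 1.359 servings and 1.949 servings → $2.37.
broccoli + strawberries: the both-tight solution has a negative serving — not a feasible corner.
Cheapest feasible corner: $2.32.

$2.32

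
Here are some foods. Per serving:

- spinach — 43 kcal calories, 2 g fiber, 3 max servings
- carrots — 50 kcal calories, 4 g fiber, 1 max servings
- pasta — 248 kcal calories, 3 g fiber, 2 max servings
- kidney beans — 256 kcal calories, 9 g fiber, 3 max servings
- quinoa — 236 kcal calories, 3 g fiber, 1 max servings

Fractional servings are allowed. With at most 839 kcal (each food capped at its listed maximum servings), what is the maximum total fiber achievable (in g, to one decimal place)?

33.2 g

Fiber per kcal: carrots 0.08, spinach 0.04651, kidney beans 0.03516, quinoa 0.01271, pasta 0.0121.
Take 1 serving of carrots: uses 50 kcal, +4.0 g fiber (running total 4.0 g).
Take 3 servings of spinach: uses 129 kcal, +6.0 g fiber (running total 10.0 g).
Take 2.578 servings of kidney beans: uses 660 kcal, +23.2 g fiber (running total 33.2 g).
Greedy by best ratio exhausts the calories allowance optimally: 33.2 g.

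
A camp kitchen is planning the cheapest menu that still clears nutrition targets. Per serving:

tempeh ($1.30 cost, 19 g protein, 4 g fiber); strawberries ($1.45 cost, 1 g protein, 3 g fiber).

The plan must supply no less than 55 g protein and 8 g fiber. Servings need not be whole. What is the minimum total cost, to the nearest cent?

$3.76

tempeh only: max(55/19, 8/4) = 2.895 servings → $3.76.
strawberries only: max(55/1, 8/3) = 55 servings → $79.75.
tempeh + strawberries: the both-tight solution has a negative serving — not a feasible corner.
So the least-cost plan costs $3.76.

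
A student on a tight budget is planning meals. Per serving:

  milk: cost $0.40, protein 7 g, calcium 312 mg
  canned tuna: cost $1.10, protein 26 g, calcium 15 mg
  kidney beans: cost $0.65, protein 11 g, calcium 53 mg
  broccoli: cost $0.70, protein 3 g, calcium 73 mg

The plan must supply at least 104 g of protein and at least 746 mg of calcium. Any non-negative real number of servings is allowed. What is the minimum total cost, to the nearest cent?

$4.63

An LP optimum is at a vertex; with two nutrient constraints at most two foods are used. Check each candidate.
milk only: max(104/7, 746/312) = 14.86 servings → $5.94.
canned tuna only: max(104/26, 746/15) = 49.73 servings → $54.71.
kidney beans only: max(104/11, 746/53) = 14.08 servings → $9.15.
broccoli only: max(104/3, 746/73) = 34.67 servings → $24.27.
milk + canned tuna with both tight: 2.228 servings and 3.4 servings → $4.63.
milk + kidney beans with both tight: 0.8801 servings and 8.894 servings → $6.13.
milk + broccoli: the both-tight solution has a negative serving — not a feasible corner.
canned tuna + kidney beans: the both-tight solution has a negative serving — not a feasible corner.
canned tuna + broccoli with both tight: 2.889 servings and 9.625 servings → $9.92.
kidney beans + broccoli with both tight: 8.314 servings and 4.183 servings → $8.33.
The minimum over all feasible corners is $4.63.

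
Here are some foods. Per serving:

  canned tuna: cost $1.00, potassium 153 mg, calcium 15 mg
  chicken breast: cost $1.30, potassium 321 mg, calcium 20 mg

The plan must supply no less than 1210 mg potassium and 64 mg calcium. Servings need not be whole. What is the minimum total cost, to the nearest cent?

$4.90

The cheapest plan sits at a corner of the feasible region — with two constraints it uses at most two foods.
canned tuna only: max(1210/153, 64/15) = 7.908 servings → $7.91.
chicken breast only: max(1210/321, 64/20) = 3.769 servings → $4.90.
canned tuna + chicken breast: intersection lies outside the first quadrant.
The minimum over all feasible corners is $4.90.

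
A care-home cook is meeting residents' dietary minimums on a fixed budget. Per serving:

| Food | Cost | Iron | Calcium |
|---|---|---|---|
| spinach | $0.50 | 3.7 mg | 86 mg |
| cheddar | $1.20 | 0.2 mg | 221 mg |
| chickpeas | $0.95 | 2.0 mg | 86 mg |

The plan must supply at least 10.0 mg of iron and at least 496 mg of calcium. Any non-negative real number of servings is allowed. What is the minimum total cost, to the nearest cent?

$2.78

Compare the cost at each extreme point of the feasible region.
spinach only: max(10.0/3.7, 496/86) = 5.767 servings → $2.88.
cheddar only: max(10.0/0.2, 496/221) = 50 servings → $60.00.
chickpeas only: max(10.0/2.0, 496/86) = 5.767 servings → $5.48.
spinach + cheddar with both tight: 2.637 servings and 1.218 servings → $2.78.
spinach + chickpeas with both targets exact would need a negative amount; discard.
cheddar + chickpeas with both tight: 0.3107 servings and 4.969 servings → $5.09.
Cheapest feasible corner: $2.78.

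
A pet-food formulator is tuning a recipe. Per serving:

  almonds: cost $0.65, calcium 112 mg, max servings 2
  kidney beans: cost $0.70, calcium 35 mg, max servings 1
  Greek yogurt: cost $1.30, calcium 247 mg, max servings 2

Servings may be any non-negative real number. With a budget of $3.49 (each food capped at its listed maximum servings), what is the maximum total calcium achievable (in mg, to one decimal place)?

647.4 mg

Calcium per dollar: Greek yogurt 190, almonds 172.3, kidney beans 50.
Take 2 servings of Greek yogurt: spends $2.60, +494.0 mg calcium (running total 494.0 mg).
Take 1.369 servings of almonds: spends $0.89, +153.4 mg calcium (running total 647.4 mg).
Filling greedily by calcium-per-dollar is optimal for one linear limit, giving 647.4 mg.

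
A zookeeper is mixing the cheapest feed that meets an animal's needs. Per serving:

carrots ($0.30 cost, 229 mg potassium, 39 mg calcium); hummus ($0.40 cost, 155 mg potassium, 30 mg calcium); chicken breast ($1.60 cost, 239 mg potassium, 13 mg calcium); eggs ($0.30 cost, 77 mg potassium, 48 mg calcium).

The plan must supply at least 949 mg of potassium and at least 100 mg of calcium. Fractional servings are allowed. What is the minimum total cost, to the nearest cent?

The cheapest plan sits at a corner of the feasible region — with two constraints it uses at most two foods.
carrots only: max(949/229, 100/39) = 4.144 servings → $1.24.
hummus only: max(949/155, 100/30) = 6.123 servings → $2.45.
chicken breast only: max(949/239, 100/13) = 7.692 servings → $12.31.
eggs only: max(949/77, 100/48) = 12.32 servings → $3.70.
carrots + hummus: the both-tight solution has a negative serving — not a feasible corner.
carrots + chicken breast with both tight: 1.823 servings and 2.224 servings → $4.11.
carrots + eggs with both targets exact would need a negative amount; discard.
hummus + chicken breast with both tight: 2.243 servings and 2.516 servings → $4.92.
hummus + eggs: the both-tight solution has a negative serving — not a feasible corner.
chicken breast + eggs with both tight: 3.615 servings and 1.104 servings → $6.12.
Cheapest feasible corner: $1.24.

$1.24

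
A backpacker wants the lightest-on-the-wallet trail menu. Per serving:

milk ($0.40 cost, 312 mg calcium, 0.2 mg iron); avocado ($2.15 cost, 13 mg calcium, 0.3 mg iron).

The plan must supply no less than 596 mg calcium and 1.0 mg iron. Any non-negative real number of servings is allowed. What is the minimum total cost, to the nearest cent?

Two binding constraints pin down two serving amounts, so the optimal mix uses at most two foods. The candidates are each food alone (scaled to the tighter of calcium/iron) and each pair with both constraints tight.
milk only: max(596/312, 1.0/0.2) = 5 servings → $2.00.
avocado only: max(596/13, 1.0/0.3) = 45.85 servings → $98.57.
milk + avocado with both tight: 1.822 servings and 2.119 servings → $5.28.
The minimum over all feasible corners is $2.00.

$2.00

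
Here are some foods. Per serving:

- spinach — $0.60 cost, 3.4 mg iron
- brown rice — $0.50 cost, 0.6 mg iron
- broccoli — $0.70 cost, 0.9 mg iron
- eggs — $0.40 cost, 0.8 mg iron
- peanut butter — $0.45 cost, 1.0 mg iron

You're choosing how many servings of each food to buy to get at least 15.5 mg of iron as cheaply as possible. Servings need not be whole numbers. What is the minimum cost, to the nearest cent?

Cost per mg of iron: spinach $0.1765, peanut butter $0.4500, eggs $0.5000, broccoli $0.7778, brown rice $0.8333.
With no serving limits, use only spinach: 15.5 mg / 3.4 mg = 4.559 servings × $0.60 = $2.74.

$2.74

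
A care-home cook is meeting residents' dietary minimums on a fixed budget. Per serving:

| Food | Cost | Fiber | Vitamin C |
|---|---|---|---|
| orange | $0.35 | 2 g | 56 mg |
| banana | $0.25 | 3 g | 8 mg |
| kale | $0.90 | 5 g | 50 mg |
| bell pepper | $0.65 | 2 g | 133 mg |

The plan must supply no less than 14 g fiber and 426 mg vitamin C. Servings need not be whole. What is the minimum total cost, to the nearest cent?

$2.58

orange only: max(14/2, 426/56) = 7.607 servings → $2.66.
banana only: max(14/3, 426/8) = 53.25 servings → $13.31.
kale only: max(14/5, 426/50) = 8.52 servings → $7.67.
bell pepper only: max(14/2, 426/133) = 7 servings → $4.55.
orange + banana with both targets exact would need a negative amount; discard.
orange + kale: the both-tight solution has a negative serving — not a feasible corner.
orange + bell pepper with both tight: 6.558 servings and 0.4416 servings → $2.58.
banana + kale: the both-tight solution has a negative serving — not a feasible corner.
banana + bell pepper with both tight: 2.637 servings and 3.044 servings → $2.64.
kale + bell pepper with both tight: 1.788 servings and 2.531 servings → $3.25.
The minimum over all feasible corners is $2.58.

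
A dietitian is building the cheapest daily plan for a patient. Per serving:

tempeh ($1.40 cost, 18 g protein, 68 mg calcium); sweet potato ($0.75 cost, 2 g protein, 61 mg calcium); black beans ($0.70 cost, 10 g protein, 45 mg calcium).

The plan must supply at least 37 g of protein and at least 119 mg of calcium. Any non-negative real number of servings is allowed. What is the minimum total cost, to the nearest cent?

$2.59

At the optimum either one food covers both requirements or two foods hit both targets exactly; no other combination can be cheaper.
tempeh only: max(37/18, 119/68) = 2.056 servings → $2.88.
sweet potato only: max(37/2, 119/61) = 18.5 servings → $13.88.
black beans only: max(37/10, 119/45) = 3.7 servings → $2.59.
tempeh + sweet potato: intersection lies outside the first quadrant.
tempeh + black beans: intersection lies outside the first quadrant.
sweet potato + black beans: intersection lies outside the first quadrant.
Cheapest feasible corner: $2.59.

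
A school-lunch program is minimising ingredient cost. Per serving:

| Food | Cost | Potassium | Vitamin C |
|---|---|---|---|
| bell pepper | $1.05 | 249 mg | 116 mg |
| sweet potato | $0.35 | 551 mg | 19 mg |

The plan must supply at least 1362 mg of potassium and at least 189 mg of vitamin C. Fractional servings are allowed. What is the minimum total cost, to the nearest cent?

$2.04

bell pepper only: max(1362/249, 189/116) = 5.47 servings → $5.74.
sweet potato only: max(1362/551, 189/19) = 9.947 servings → $3.48.
bell pepper + sweet potato with both tight: 1.322 servings and 1.874 servings → $2.04.
The minimum over all feasible corners is $2.04.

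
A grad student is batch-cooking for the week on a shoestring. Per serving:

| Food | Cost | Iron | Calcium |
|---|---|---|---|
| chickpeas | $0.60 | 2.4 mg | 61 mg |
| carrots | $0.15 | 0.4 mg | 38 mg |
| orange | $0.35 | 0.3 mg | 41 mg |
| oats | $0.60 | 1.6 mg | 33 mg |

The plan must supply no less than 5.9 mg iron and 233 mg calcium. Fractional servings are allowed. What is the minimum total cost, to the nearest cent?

$1.62

Two binding constraints pin down two serving amounts, so the optimal mix uses at most two foods. The candidates are each food alone (scaled to the tighter of iron/calcium) and each pair with both constraints tight.
chickpeas only: max(5.9/2.4, 233/61) = 3.82 servings → $2.29.
carrots only: max(5.9/0.4, 233/38) = 14.75 servings → $2.21.
orange only: max(5.9/0.3, 233/41) = 19.67 servings → $6.88.
oats only: max(5.9/1.6, 233/33) = 7.061 servings → $4.24.
chickpeas + carrots with both tight: 1.961 servings and 2.984 servings → $1.62.
chickpeas + orange with both tight: 2.147 servings and 2.488 servings → $2.16.
chickpeas + oats: the both-tight solution has a negative serving — not a feasible corner.
carrots + orange: the both-tight solution has a negative serving — not a feasible corner.
carrots + oats with both tight: 3.742 servings and 2.752 servings → $2.21.
orange + oats with both tight: 3.197 servings and 3.088 servings → $2.97.
Cheapest feasible corner: $1.62.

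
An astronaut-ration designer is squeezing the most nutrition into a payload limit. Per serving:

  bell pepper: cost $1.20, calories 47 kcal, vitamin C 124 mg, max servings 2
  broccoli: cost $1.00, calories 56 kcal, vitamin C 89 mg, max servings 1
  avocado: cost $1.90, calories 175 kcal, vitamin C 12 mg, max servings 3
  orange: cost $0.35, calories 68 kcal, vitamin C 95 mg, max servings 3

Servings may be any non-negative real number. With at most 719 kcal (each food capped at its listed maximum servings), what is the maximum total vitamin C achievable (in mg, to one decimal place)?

Vitamin C per kcal: bell pepper 2.638, broccoli 1.589, orange 1.397, avocado 0.06857.
Take 2 servings of bell pepper: uses 94 kcal, +248.0 mg vitamin C (running total 248.0 mg).
Take 1 serving of broccoli: uses 56 kcal, +89.0 mg vitamin C (running total 337.0 mg).
Take 3 servings of orange: uses 204 kcal, +285.0 mg vitamin C (running total 622.0 mg).
Take 2.086 servings of avocado: uses 365 kcal, +25.0 mg vitamin C (running total 647.0 mg).
Greedy by best ratio exhausts the calories allowance optimally: 647.0 mg.

647.0 mg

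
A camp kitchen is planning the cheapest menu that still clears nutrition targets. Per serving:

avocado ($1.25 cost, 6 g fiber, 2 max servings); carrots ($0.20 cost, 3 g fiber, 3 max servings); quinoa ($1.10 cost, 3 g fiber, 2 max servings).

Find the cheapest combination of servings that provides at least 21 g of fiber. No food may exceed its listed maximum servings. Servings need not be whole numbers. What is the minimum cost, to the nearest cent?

Cost per g of fiber: carrots $0.0667, avocado $0.2083, quinoa $0.3667.
Take 3 servings of carrots: +9.0 g fiber for $0.60 (total $0.60, still need 12.0 g).
Take 2 servings of avocado: +12.0 g fiber for $2.50 (total $3.10, still need 0.0 g).
Filling from the cheapest source first is optimal under one linear minimum: $3.10.

$3.10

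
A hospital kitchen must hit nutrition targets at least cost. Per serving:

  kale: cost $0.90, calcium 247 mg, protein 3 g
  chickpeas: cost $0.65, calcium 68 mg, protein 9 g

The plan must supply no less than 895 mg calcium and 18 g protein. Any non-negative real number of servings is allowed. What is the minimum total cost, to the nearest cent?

At the optimum either one food covers both requirements or two foods hit both targets exactly; no other combination can be cheaper.
kale only: max(895/247, 18/3) = 6 servings → $5.40.
chickpeas only: max(895/68, 18/9) = 13.16 servings → $8.56.
kale + chickpeas with both tight: 3.383 servings and 0.8722 servings → $3.61.
Cheapest feasible corner: $3.61.

$3.61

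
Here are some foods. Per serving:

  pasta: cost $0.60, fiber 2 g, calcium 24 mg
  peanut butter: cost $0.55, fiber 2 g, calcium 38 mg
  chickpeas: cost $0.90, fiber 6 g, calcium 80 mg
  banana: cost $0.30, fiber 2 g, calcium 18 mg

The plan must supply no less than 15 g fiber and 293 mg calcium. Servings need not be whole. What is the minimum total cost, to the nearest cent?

Two binding constraints pin down two serving amounts, so the optimal mix uses at most two foods. The candidates are each food alone (scaled to the tighter of fiber/calcium) and each pair with both constraints tight.
pasta only: max(15/2, 293/24) = 12.21 servings → $7.33.
peanut butter only: max(15/2, 293/38) = 7.711 servings → $4.24.
chickpeas only: max(15/6, 293/80) = 3.663 servings → $3.30.
banana only: max(15/2, 293/18) = 16.28 servings → $4.88.
pasta + peanut butter: the both-tight solution has a negative serving — not a feasible corner.
pasta + chickpeas: the both-tight solution has a negative serving — not a feasible corner.
pasta + banana with both targets exact would need a negative amount; discard.
peanut butter + chickpeas: intersection lies outside the first quadrant.
peanut butter + banana: intersection lies outside the first quadrant.
chickpeas + banana with both targets exact would need a negative amount; discard.
Cheapest feasible corner: $3.30.

$3.30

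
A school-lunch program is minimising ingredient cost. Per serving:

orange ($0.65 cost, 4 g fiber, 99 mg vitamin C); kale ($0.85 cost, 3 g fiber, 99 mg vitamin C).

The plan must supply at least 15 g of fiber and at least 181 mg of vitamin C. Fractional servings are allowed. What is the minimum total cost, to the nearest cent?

Minimising a linear cost over {fiber ≥ 15, vitamin C ≥ 181, servings ≥ 0} — the optimum is at a vertex, using one or two foods.
orange only: max(15/4, 181/99) = 3.75 servings → $2.44.
kale only: max(15/3, 181/99) = 5 servings → $4.25.
orange + kale: intersection lies outside the first quadrant.
Cheapest feasible corner: $2.44.

$2.44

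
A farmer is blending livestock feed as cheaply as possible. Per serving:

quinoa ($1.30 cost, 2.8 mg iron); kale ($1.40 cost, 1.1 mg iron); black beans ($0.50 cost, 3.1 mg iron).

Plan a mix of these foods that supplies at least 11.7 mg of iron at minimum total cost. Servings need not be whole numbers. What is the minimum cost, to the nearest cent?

Cost per mg of iron: black beans $0.1613, quinoa $0.4643, kale $1.2727.
With no serving limits, use only black beans: 11.7 mg / 3.1 mg = 3.774 servings × $0.50 = $1.89.

$1.89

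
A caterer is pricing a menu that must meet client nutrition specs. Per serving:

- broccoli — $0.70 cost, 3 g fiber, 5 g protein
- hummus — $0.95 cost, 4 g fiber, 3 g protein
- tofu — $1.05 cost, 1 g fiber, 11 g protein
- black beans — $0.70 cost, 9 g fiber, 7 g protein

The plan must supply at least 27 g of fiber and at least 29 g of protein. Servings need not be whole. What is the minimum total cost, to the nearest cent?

$2.86

Two binding constraints pin down two serving amounts, so the optimal mix uses at most two foods. The candidates are each food alone (scaled to the tighter of fiber/protein) and each pair with both constraints tight.
broccoli only: max(27/3, 29/5) = 9 servings → $6.30.
hummus only: max(27/4, 29/3) = 9.667 servings → $9.18.
tofu only: max(27/1, 29/11) = 27 servings → $28.35.
black beans only: max(27/9, 29/7) = 4.143 servings → $2.90.
broccoli + hummus with both tight: 3.182 servings and 4.364 servings → $6.37.
broccoli + tofu with both targets exact would need a negative amount; discard.
broccoli + black beans with both tight: 3 servings and 2 servings → $3.50.
hummus + tofu with both tight: 6.537 servings and 0.8537 servings → $7.11.
hummus + black beans with both targets exact would need a negative amount; discard.
tofu + black beans with both tight: 0.7826 servings and 2.913 servings → $2.86.
So the least-cost plan costs $2.86.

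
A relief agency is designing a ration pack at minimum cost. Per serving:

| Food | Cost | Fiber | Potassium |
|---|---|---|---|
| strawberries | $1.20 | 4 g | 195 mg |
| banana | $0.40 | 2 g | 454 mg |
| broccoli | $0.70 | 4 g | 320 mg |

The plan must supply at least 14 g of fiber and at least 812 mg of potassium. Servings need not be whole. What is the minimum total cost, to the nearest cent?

With two linear requirements the optimum uses one or two foods; enumerate the corners.
strawberries only: max(14/4, 812/195) = 4.164 servings → $5.00.
banana only: max(14/2, 812/454) = 7 servings → $2.80.
broccoli only: max(14/4, 812/320) = 3.5 servings → $2.45.
strawberries + banana with both tight: 3.318 servings and 0.3633 servings → $4.13.
strawberries + broccoli with both tight: 2.464 servings and 1.036 servings → $3.68.
banana + broccoli with both targets exact would need a negative amount; discard.
The minimum over all feasible corners is $2.45.

$2.45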